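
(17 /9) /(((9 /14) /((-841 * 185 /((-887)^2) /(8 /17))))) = -314748455/254913156 = -1.23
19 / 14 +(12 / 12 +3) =75/14 = 5.36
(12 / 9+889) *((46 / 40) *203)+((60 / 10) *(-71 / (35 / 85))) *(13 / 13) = 86861773/420 = 206813.75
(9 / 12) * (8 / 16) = 3/8 = 0.38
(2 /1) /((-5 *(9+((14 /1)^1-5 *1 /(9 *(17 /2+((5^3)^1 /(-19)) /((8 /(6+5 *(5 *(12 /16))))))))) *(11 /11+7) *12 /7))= -151347/119591120 = 0.00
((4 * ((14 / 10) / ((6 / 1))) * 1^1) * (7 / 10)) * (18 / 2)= 147/25 = 5.88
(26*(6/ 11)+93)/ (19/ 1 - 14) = 1179/55 = 21.44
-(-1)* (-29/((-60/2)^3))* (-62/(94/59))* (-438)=3871993/211500 = 18.31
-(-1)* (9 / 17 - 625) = -10616/17 = -624.47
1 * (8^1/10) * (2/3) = 8/15 = 0.53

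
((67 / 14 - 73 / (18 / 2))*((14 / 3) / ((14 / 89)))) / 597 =-0.17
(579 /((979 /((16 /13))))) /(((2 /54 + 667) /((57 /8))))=891081/114606635 = 0.01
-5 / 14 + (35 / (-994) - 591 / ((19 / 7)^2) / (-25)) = 12632748/4485425 = 2.82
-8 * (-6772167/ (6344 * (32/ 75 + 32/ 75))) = 507912525/50752 = 10007.73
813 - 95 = 718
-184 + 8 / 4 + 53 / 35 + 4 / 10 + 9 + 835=23237/35 = 663.91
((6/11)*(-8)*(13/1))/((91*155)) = -48/11935 = 0.00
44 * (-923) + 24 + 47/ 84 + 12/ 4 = -3409093/84 = -40584.44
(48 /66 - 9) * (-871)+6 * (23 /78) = 1030646/143 = 7207.31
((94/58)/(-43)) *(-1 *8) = 376/1247 = 0.30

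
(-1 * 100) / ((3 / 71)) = -7100/3 = -2366.67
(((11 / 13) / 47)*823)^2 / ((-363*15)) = -677329/16799445 = -0.04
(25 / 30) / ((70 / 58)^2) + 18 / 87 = 33209/42630 = 0.78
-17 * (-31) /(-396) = -527/396 = -1.33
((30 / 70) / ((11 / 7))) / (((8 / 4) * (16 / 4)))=3/88 = 0.03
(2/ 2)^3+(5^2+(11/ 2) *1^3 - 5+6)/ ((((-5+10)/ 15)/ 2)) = 190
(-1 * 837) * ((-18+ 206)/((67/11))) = -1730916/67 = -25834.57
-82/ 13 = -6.31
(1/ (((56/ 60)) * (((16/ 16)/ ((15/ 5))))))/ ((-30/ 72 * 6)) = -9/7 = -1.29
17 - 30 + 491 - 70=408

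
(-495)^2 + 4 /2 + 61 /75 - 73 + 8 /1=18372211/75 = 244962.81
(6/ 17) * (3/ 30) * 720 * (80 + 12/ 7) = 247104/119 = 2076.50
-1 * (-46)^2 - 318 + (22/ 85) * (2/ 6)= -620648/255 = -2433.91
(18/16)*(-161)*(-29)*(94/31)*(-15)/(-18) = 13272.76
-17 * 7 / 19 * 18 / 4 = -1071/38 = -28.18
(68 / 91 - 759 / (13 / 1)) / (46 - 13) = -5245/3003 = -1.75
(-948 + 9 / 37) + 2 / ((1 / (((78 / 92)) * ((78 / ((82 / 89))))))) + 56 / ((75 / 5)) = -800.47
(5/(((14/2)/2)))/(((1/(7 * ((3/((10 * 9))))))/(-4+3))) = -1/3 = -0.33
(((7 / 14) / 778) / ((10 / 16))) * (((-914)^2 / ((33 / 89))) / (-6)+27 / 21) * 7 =-520449926/192555 = -2702.86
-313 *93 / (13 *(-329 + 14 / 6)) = 87327/12740 = 6.85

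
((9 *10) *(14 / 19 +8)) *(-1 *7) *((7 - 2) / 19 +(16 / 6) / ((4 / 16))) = -21717780/361 = -60160.06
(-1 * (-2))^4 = 16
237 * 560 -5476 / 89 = 11806604/89 = 132658.47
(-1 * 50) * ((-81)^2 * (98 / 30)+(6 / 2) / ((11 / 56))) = -11796330/11 = -1072393.64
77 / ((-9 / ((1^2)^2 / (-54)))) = 77/486 = 0.16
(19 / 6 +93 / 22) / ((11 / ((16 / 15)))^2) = 62464/898425 = 0.07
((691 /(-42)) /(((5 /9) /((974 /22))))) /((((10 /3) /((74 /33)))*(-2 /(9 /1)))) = 336180483/84700 = 3969.07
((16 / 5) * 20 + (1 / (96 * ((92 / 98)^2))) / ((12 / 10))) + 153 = 264495077/1218816 = 217.01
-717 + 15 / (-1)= -732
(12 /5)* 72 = 864/5 = 172.80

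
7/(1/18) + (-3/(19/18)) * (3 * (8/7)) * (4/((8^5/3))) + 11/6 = 26114087/204288 = 127.83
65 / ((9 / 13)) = 845/9 = 93.89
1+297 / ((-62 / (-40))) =5971/31 = 192.61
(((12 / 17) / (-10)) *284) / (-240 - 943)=1704/100555 = 0.02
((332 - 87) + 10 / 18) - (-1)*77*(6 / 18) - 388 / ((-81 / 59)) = 44861/81 = 553.84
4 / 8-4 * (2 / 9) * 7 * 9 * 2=-223/2 = -111.50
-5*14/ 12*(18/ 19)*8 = -840/19 = -44.21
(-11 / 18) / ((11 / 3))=-0.17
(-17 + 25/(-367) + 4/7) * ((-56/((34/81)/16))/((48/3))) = 13731120/6239 = 2200.85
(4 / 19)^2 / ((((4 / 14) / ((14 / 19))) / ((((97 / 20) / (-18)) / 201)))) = -9506/62039655 = 0.00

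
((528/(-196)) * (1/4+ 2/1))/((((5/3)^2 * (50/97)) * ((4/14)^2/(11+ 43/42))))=-8729127/14000 = -623.51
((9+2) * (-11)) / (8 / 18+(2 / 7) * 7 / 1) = -99/2 = -49.50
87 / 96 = 29/32 = 0.91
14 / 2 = 7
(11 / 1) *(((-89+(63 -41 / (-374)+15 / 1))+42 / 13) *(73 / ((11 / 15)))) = -40778895/4862 = -8387.27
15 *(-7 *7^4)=-252105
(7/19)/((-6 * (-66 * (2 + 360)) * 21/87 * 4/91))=2639/10894752 = 0.00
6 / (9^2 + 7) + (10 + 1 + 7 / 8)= 1051/88 = 11.94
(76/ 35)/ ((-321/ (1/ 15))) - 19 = -3202051/168525 = -19.00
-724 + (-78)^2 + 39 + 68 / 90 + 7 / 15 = 48602/9 = 5400.22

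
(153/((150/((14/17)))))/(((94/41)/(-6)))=-2583/1175 = -2.20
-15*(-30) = 450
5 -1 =4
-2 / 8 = -1/4 = -0.25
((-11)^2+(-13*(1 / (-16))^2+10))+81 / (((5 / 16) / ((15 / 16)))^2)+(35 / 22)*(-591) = -226063/2816 = -80.28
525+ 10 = 535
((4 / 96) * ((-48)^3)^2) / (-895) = -509607936/895 = -569394.34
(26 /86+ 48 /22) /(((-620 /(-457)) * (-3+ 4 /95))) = -0.62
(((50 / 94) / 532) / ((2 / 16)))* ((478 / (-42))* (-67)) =6.10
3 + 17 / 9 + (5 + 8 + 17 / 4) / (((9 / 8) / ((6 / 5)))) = 1048/45 = 23.29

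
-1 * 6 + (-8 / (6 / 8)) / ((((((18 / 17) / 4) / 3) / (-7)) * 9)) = 7130/81 = 88.02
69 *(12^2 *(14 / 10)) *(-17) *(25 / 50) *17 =-2010052.80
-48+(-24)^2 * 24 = 13776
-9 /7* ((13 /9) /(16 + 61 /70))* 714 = -92820/1181 = -78.59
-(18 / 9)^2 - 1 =-5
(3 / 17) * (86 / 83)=258/1411 = 0.18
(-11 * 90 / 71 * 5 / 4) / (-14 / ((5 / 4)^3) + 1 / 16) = 275000/112109 = 2.45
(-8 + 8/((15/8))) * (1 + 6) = -392/15 = -26.13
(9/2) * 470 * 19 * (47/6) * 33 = 20775645/2 = 10387822.50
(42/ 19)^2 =1764/361 = 4.89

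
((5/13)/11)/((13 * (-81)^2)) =5/12196899 = 0.00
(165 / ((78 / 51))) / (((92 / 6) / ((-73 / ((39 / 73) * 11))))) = -1358895/15548 = -87.40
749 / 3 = 249.67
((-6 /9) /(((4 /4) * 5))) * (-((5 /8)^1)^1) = 1/12 = 0.08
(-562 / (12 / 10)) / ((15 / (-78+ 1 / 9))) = 196981/81 = 2431.86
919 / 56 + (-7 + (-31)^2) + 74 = 58487/56 = 1044.41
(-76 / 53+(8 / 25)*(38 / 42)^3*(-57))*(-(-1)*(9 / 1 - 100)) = 794578252/584325 = 1359.82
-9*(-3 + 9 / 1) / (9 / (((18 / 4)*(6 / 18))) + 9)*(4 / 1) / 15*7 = -168/25 = -6.72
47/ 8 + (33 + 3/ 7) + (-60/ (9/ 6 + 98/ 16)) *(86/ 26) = 589553/44408 = 13.28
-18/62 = -9/31 = -0.29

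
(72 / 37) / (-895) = -72/33115 = 0.00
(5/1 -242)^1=-237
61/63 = 0.97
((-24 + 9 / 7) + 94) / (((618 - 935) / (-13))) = 6487/2219 = 2.92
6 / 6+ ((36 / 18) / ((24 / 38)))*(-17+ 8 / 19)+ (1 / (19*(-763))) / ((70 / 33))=-26130859/507395 = -51.50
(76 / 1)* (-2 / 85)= -152/85 = -1.79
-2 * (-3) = 6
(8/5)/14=4/35 = 0.11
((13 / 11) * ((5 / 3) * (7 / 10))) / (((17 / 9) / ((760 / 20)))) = 5187/187 = 27.74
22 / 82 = 11/41 = 0.27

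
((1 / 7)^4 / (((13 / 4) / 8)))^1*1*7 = 32/4459 = 0.01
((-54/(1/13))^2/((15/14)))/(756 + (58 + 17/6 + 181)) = 460.95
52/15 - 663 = -9893/15 = -659.53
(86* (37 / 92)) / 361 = 1591/16606 = 0.10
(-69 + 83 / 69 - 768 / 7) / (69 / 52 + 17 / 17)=-4458376/58443 = -76.29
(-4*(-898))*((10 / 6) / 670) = 8.94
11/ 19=0.58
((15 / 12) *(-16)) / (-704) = 5/176 = 0.03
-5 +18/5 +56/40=0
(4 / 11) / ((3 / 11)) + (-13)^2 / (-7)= -479/21 = -22.81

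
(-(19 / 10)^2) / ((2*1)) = -361/200 = -1.80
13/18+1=31/18 = 1.72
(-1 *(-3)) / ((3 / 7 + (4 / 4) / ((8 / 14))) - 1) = 28/11 = 2.55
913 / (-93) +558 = 50981/93 = 548.18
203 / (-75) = -203/75 = -2.71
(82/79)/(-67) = -82/5293 = -0.02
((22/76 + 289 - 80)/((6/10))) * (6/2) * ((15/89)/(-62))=-2.84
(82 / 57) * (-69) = -1886/19 = -99.26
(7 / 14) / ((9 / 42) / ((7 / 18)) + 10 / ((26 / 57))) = 637/28632 = 0.02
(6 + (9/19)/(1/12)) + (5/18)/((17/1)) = 68027/5814 = 11.70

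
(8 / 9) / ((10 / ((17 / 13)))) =68/585 = 0.12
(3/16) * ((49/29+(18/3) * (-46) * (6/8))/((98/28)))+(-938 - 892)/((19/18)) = -26916969/15428 = -1744.68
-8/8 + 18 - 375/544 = 8873/544 = 16.31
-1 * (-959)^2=-919681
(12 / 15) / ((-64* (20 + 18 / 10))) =-1/1744 = 0.00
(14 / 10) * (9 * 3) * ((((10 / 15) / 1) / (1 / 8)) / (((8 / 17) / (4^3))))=137088/5 = 27417.60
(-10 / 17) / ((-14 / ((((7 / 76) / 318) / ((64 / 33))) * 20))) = 275/2191232 = 0.00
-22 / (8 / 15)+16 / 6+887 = 10181/12 = 848.42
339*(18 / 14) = 3051/7 = 435.86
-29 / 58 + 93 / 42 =12/7 = 1.71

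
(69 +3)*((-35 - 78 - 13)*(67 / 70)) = -43416/5 = -8683.20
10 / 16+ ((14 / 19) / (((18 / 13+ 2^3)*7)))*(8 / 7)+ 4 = 301013/64904 = 4.64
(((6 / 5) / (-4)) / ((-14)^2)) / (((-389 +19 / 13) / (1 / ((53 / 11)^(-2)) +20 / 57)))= 43121/463294480 = 0.00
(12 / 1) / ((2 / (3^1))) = 18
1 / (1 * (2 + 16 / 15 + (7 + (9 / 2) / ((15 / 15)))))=30/437 = 0.07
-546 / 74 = -273/37 = -7.38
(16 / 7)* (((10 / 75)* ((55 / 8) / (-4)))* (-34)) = 374/21 = 17.81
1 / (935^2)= 1/874225 = 0.00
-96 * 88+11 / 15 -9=-126844/15 = -8456.27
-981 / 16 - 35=-1541/16 = -96.31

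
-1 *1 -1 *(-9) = 8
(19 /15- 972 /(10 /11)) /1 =-1067.93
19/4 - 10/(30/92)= -311/12 = -25.92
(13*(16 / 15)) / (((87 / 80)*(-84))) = -832/5481 = -0.15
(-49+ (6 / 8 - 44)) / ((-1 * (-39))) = -123/52 = -2.37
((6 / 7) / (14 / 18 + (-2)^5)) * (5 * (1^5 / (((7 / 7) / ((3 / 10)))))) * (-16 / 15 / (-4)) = -108/9835 = -0.01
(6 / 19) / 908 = 3/8626 = 0.00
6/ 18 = 1/3 = 0.33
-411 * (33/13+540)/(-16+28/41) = 118850103/8164 = 14557.83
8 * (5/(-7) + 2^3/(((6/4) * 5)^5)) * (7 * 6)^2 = -10075.24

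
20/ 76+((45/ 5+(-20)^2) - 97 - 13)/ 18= 16.87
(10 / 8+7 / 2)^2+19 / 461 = 166725/7376 = 22.60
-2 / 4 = -1/2 = -0.50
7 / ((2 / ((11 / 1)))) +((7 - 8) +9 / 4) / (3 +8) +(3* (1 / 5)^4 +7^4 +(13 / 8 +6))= 134598389/55000 = 2447.24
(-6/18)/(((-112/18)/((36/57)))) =9/266 = 0.03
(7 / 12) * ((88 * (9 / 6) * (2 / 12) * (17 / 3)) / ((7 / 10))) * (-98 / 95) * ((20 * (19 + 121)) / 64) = -1603525/342 = -4688.67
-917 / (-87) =917/87 = 10.54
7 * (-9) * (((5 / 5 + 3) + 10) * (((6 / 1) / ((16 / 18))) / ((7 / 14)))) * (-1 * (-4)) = -47628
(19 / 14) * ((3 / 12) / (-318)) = -19/17808 = 0.00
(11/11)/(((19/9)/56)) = 504/19 = 26.53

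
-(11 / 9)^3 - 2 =-2789/729 = -3.83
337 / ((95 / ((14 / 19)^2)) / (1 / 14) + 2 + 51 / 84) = 1348/9809 = 0.14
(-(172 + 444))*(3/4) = -462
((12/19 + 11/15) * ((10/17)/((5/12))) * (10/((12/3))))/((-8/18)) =-3501/323 = -10.84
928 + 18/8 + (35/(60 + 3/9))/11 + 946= 14942875/7964 = 1876.30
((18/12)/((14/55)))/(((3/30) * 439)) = 825/6146 = 0.13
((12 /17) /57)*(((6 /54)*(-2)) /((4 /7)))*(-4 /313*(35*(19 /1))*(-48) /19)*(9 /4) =-23520/101099 = -0.23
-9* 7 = -63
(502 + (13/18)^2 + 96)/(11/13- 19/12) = -811.91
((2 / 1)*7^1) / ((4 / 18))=63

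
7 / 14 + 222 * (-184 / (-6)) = 13617/2 = 6808.50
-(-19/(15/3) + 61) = -286/5 = -57.20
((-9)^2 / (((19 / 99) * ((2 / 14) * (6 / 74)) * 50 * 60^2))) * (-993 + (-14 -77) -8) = -20999979/95000 = -221.05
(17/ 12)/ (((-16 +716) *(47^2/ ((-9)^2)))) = 459/6185200 = 0.00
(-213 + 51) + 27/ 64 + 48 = -7269/64 = -113.58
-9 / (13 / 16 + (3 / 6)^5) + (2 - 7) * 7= -137/3 = -45.67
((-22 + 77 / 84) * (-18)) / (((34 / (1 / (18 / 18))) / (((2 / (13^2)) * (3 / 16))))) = 2277/91936 = 0.02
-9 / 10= -0.90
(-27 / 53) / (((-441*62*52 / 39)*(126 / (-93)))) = -3/290864 = 0.00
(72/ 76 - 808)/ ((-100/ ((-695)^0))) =8.07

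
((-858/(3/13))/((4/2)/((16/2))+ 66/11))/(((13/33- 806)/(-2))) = -75504/51125 = -1.48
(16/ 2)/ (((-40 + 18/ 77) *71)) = -308/108701 = 0.00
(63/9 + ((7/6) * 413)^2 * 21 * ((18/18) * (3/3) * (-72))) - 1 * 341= -351031336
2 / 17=0.12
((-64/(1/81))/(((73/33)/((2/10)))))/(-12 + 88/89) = 3806352/89425 = 42.56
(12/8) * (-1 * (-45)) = 135/2 = 67.50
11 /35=0.31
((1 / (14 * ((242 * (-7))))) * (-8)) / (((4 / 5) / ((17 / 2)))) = 85/23716 = 0.00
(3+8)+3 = 14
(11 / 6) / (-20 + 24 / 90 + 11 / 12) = -110/1129 = -0.10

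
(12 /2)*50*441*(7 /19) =926100/19 = 48742.11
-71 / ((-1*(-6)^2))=71/36 = 1.97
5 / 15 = 0.33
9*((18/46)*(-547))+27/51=-753012/391 = -1925.86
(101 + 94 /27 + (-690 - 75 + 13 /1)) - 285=-25178/27 = -932.52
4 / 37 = 0.11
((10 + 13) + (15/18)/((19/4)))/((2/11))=14531/114 = 127.46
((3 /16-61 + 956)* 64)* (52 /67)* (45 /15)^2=26812656/67 = 400188.90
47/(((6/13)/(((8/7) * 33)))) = 26884/7 = 3840.57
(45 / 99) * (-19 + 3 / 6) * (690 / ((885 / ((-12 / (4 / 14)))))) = 178710/649 = 275.36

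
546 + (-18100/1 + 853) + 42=-16659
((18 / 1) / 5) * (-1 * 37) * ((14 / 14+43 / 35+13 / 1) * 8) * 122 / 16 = -21653658/175 = -123735.19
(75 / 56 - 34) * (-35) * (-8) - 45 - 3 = -9193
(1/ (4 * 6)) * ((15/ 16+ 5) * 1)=95/384 = 0.25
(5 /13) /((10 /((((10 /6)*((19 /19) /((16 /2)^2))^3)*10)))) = 25/10223616 = 0.00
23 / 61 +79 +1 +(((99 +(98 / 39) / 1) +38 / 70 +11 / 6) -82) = 5676789/55510 = 102.27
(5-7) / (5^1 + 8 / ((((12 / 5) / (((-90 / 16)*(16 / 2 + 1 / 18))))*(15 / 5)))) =144/3265 = 0.04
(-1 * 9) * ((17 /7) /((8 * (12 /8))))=-51/28 = -1.82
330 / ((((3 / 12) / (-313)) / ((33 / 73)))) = -13634280/73 = -186770.96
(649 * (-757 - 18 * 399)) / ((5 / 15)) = -15457233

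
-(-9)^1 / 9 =1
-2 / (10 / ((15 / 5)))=-3/5 = -0.60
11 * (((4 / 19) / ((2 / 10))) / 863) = 220/16397 = 0.01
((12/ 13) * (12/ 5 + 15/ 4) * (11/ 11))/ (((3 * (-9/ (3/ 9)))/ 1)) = -41/585 = -0.07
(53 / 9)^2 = 2809/81 = 34.68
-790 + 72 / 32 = -3151/4 = -787.75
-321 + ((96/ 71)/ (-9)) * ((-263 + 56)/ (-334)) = -321.09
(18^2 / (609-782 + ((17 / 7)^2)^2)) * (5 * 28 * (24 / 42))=-187.54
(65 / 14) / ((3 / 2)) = 65/21 = 3.10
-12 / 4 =-3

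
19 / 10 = 1.90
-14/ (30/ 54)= -126/5 = -25.20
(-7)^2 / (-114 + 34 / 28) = -686/1579 = -0.43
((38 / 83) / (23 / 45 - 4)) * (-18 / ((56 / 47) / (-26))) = -4701645/91217 = -51.54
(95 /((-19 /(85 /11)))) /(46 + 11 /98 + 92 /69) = -124950/153439 = -0.81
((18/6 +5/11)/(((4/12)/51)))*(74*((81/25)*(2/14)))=34849116/1925 = 18103.44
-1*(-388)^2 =-150544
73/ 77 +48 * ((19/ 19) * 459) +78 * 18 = 1804645/77 = 23436.95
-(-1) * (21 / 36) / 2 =7/24 = 0.29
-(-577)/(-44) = -13.11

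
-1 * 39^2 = -1521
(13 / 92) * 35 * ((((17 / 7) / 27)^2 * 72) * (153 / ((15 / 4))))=117.54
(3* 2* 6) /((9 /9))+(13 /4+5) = 177/4 = 44.25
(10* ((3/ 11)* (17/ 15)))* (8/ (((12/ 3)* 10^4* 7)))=17/192500 = 0.00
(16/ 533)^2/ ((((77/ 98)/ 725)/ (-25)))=-64960000/3124979 = -20.79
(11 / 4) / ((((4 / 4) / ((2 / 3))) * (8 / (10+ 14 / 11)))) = 31/12 = 2.58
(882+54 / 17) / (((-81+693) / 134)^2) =1876402/44217 = 42.44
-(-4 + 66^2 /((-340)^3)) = 39305089/9826000 = 4.00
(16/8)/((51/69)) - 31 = -481/17 = -28.29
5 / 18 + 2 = 41/18 = 2.28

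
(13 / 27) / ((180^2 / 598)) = 3887/437400 = 0.01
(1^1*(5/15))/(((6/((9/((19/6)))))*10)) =3/190 = 0.02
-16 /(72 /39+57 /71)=-14768/2445 = -6.04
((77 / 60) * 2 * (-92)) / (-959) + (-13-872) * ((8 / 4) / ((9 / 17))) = -3343.09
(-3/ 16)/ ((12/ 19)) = -19/64 = -0.30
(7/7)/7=1/7 = 0.14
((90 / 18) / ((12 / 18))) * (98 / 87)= 245/29 = 8.45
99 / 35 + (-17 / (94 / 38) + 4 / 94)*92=-1028967/1645 = -625.51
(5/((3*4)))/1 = 5/12 = 0.42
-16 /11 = -1.45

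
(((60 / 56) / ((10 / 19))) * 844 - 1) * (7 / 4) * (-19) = -57095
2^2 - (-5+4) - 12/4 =2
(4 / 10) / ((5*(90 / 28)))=28/1125 = 0.02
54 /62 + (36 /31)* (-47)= -53.71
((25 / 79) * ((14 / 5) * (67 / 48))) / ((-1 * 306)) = -2345/580176 = 0.00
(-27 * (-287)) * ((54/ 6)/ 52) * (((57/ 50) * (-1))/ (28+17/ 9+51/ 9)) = -43.00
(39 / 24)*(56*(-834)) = -75894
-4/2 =-2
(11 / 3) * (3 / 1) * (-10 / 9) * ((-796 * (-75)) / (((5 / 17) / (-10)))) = 74426000/3 = 24808666.67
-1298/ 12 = -649/6 = -108.17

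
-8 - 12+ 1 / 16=-319/16 = -19.94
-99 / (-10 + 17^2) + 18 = 547/31 = 17.65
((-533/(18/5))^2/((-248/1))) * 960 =-71022250/837 = -84853.35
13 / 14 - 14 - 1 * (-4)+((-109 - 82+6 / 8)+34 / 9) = -49277/252 = -195.54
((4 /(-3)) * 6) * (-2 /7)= 16/7 = 2.29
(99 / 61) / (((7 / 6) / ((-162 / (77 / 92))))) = -804816/2989 = -269.26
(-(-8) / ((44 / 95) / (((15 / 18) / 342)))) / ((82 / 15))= 125/16236 = 0.01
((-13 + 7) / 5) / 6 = -1/5 = -0.20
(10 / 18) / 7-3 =-184/63 = -2.92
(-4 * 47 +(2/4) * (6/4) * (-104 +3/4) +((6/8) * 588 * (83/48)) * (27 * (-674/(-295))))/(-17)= -220780933/80240 = -2751.51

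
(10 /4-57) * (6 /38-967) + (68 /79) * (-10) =79079115/1501 = 52684.29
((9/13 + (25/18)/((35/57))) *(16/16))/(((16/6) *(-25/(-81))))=3.59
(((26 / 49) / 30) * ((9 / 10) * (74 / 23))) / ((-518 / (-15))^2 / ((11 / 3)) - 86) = 47619/222440498 = 0.00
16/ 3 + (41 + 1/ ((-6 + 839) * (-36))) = 1389443/29988 = 46.33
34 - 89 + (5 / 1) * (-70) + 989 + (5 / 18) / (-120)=252287/432 = 584.00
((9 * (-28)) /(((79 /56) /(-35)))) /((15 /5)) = 164640/79 = 2084.05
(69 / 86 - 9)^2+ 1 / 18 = 4476923/66564 = 67.26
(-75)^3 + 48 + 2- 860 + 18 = -422667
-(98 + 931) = -1029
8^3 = 512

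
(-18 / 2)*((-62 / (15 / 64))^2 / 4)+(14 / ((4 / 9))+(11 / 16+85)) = -62933221/400 = -157333.05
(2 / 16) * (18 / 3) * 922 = 1383/2 = 691.50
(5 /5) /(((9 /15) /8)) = 40/3 = 13.33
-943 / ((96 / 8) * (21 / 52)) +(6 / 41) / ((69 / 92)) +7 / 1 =-484034/2583 = -187.39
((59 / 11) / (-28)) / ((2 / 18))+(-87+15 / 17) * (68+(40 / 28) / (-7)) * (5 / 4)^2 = -334422489/36652 = -9124.26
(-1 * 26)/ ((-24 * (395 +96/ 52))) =169/61908 = 0.00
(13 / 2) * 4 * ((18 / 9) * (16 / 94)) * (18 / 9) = 832/47 = 17.70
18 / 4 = 9/2 = 4.50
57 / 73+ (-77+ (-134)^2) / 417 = 1328936/30441 = 43.66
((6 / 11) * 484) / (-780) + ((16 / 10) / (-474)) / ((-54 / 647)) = -123956/415935 = -0.30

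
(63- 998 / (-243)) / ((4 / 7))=114149/972 = 117.44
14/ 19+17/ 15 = 1.87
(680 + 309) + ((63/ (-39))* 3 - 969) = 15.15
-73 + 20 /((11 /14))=-523/11 = -47.55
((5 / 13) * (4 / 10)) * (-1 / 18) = -1/117 = -0.01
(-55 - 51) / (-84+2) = 53/41 = 1.29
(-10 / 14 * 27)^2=18225/49 = 371.94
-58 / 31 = -1.87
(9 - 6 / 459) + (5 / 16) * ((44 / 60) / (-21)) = 8.98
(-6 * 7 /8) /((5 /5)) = -21/4 = -5.25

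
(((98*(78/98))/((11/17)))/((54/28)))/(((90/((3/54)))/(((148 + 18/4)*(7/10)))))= 660569/160380 = 4.12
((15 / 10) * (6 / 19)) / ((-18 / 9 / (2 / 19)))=-9/361 = -0.02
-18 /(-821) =18/821 = 0.02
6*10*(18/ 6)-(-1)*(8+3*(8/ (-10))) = 928/5 = 185.60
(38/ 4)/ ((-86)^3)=-19/1272112 = 0.00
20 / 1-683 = -663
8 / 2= 4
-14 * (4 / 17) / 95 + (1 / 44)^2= -106801/3126640 = -0.03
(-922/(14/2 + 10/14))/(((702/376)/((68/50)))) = -20626984/236925 = -87.06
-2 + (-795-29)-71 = -897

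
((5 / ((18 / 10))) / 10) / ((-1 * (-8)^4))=-5/73728 = 0.00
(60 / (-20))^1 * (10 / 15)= -2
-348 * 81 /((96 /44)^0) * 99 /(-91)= 2790612/91 = 30666.07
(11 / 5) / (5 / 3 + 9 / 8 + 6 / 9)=264/415 = 0.64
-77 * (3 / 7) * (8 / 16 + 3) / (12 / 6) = -231/4 = -57.75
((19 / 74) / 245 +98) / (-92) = -1776759/1667960 = -1.07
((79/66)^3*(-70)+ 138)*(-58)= -74844911/71874 = -1041.33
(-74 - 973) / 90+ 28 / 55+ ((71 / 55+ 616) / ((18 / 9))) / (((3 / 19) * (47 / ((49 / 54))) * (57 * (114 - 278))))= -11.13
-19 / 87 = -0.22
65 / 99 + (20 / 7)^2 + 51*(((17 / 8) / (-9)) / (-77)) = 348349/38808 = 8.98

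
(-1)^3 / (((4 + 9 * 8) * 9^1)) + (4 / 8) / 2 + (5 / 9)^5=676435/2243862 = 0.30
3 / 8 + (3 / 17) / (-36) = 151/408 = 0.37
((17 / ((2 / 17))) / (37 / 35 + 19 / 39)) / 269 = 23205/66712 = 0.35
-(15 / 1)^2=-225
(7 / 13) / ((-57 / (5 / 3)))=-35/2223 = -0.02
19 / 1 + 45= 64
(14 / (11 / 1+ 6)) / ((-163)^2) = 14/451673 = 0.00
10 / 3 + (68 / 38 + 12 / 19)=328/57 = 5.75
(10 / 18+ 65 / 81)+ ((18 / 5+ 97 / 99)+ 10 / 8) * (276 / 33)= 50.12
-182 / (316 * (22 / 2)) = -0.05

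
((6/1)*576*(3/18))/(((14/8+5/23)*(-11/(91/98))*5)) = -344448/69685 = -4.94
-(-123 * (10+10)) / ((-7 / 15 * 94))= -18450/329 = -56.08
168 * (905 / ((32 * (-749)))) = -2715/428 = -6.34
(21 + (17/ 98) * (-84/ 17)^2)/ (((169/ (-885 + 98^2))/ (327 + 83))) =117968070/221 = 533792.17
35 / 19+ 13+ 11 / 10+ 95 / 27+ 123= 730823/5130 = 142.46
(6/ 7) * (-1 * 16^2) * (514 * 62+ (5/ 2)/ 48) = -48949328/7 = -6992761.14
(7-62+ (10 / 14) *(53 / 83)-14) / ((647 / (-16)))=1.70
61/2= 30.50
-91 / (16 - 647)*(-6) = -546/631 = -0.87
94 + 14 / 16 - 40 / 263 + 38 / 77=15425821/162008 = 95.22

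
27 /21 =9/7 = 1.29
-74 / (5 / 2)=-148/5 = -29.60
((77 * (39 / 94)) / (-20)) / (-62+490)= -3003/804640 = 0.00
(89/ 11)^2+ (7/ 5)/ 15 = 594922/9075 = 65.56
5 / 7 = 0.71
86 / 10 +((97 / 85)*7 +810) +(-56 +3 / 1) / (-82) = 1153165/1394 = 827.23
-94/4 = -47/2 = -23.50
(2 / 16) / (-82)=-1/656 = 0.00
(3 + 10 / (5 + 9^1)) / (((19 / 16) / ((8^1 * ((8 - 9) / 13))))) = -256/133 = -1.92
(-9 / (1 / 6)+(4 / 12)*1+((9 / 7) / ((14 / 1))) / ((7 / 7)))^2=248094001/86436 = 2870.26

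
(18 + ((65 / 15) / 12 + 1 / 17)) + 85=63293/612 = 103.42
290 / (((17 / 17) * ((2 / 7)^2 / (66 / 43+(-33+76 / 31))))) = -103070.47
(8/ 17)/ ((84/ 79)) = 158/357 = 0.44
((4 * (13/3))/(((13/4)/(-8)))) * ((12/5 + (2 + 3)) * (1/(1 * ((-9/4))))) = 18944/135 = 140.33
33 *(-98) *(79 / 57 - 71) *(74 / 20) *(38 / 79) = 158267648/395 = 400677.59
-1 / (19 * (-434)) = 1/8246 = 0.00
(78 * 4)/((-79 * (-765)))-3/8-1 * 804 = -129632243/161160 = -804.37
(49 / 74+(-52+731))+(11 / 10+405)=200866/185 = 1085.76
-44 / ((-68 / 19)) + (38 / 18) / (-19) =1864/153 = 12.18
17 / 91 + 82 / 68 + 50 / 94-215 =-213.08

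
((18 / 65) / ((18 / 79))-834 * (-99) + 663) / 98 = 386426/455 = 849.29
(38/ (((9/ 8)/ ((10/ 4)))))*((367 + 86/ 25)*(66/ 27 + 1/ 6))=1225196/15 = 81679.73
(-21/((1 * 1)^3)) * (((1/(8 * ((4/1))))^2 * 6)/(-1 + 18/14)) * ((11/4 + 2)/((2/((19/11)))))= -159201/90112 = -1.77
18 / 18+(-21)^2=442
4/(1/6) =24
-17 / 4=-4.25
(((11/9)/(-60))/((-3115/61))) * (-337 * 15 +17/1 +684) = -208681/120150 = -1.74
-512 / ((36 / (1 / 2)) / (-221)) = 1571.56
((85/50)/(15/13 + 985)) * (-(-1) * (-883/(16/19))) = -3707717/2051200 = -1.81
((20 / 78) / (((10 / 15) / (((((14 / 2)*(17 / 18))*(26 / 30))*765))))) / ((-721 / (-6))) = 1445/103 = 14.03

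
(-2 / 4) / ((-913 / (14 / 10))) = 7/9130 = 0.00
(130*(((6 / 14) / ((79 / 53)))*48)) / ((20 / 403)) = 19992024/553 = 36151.94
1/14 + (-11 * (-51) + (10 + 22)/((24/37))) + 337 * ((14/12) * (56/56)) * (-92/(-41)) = 856771/574 = 1492.63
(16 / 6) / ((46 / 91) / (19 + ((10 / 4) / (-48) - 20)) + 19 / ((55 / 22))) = 183820/490767 = 0.37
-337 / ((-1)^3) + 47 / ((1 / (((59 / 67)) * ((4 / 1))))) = 33671/67 = 502.55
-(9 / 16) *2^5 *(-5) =90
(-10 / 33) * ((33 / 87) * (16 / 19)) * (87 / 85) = -32/323 = -0.10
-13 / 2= -6.50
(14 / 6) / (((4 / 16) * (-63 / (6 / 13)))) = -8/117 = -0.07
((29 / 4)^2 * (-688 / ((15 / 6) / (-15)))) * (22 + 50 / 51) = 84766072/17 = 4986239.53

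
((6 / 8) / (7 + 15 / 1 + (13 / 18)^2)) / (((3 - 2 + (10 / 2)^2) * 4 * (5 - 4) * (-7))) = -243/5312216 = 0.00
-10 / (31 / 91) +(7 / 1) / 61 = -55293/1891 = -29.24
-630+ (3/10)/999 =-2097899/3330 = -630.00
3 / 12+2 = 9/4 = 2.25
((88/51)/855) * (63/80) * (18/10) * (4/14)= 33/40375 = 0.00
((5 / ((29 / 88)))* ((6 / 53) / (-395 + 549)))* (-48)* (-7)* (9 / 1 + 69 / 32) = 64260/1537 = 41.81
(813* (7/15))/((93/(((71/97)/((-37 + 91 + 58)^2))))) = 19241/80828160 = 0.00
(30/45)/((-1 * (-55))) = 2/165 = 0.01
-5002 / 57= -87.75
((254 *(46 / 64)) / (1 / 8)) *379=1107059/2 = 553529.50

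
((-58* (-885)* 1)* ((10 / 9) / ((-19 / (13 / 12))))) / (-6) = 541.98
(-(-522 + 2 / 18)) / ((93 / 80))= 375760/837 = 448.94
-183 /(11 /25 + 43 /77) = -352275/1922 = -183.29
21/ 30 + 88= 887/10 = 88.70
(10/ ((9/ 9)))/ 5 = 2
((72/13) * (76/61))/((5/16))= 87552/3965 = 22.08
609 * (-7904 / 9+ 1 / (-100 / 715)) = -32351501/60 = -539191.68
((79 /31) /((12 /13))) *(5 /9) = 5135/3348 = 1.53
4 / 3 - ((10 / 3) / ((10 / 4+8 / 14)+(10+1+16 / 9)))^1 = 1.12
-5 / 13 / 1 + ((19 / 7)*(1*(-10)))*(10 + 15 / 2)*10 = -61755/13 = -4750.38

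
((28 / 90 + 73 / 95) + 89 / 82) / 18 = 151781/1261980 = 0.12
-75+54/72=-297/4 = -74.25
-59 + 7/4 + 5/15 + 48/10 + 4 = -2887/60 = -48.12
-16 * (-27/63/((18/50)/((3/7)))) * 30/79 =12000/3871 = 3.10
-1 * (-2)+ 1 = 3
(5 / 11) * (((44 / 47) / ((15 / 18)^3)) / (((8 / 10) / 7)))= 1512/235 = 6.43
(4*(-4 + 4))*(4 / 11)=0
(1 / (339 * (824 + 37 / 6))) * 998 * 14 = 27944/562853 = 0.05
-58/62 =-29/31 = -0.94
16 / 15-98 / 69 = -122/345 = -0.35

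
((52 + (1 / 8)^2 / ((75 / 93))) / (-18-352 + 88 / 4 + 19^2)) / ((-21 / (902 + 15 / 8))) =-85977623/499200 = -172.23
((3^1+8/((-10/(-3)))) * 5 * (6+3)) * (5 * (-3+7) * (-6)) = -29160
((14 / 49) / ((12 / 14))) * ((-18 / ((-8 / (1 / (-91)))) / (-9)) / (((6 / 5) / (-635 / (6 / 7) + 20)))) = -21625/39312 = -0.55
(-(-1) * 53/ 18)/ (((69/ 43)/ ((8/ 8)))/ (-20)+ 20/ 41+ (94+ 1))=934390/30276639 = 0.03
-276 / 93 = -92/31 = -2.97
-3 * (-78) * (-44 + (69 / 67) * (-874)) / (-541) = 14801436/36247 = 408.35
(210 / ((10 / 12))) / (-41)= -252/41 = -6.15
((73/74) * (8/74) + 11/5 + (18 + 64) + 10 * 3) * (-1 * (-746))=583692034/6845 = 85272.76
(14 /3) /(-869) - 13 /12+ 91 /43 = 460769/448404 = 1.03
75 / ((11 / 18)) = 1350/11 = 122.73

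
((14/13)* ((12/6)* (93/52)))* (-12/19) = -7812/3211 = -2.43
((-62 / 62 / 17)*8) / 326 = -4/2771 = 0.00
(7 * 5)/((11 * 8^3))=35/5632 = 0.01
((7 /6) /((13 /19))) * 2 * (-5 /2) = -665/78 = -8.53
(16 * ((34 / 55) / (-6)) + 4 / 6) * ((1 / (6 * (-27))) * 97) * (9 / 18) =97/330 = 0.29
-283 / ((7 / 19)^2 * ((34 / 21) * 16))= -306489/3808 = -80.49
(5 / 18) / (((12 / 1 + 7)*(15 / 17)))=17/1026 = 0.02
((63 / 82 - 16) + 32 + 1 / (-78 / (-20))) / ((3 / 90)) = 272225/533 = 510.74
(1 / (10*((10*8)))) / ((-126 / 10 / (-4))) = 1/2520 = 0.00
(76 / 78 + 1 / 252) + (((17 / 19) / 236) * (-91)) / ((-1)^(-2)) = 581453/918099 = 0.63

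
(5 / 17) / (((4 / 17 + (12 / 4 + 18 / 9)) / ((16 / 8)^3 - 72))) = -320/89 = -3.60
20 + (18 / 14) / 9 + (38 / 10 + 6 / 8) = 3457/140 = 24.69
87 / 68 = 1.28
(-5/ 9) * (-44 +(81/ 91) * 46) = 1390/819 = 1.70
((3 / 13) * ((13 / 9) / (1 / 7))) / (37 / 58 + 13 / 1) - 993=-336569/339 = -992.83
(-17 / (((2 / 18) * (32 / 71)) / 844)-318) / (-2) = 2294637/16 = 143414.81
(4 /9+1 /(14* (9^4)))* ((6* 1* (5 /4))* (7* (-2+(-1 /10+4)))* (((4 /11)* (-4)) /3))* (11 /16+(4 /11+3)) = -553056275/6351048 = -87.08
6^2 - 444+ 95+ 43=-270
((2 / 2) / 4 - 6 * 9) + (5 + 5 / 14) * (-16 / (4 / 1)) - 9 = -2357/28 = -84.18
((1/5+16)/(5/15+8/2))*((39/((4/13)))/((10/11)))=104247/200 = 521.24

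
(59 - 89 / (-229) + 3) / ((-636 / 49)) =-700063/145644 = -4.81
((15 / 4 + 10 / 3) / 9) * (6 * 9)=85/2 = 42.50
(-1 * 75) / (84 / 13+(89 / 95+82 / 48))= -2223000/269923 = -8.24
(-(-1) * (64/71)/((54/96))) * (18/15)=2048/1065 = 1.92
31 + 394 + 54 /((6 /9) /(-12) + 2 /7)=19129/29 = 659.62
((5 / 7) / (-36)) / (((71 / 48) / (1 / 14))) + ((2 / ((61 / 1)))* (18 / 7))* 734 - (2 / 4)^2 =156953639/2546628 = 61.63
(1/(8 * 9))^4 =1/26873856 = 0.00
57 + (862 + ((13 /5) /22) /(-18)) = 918.99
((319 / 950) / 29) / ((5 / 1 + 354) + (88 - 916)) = -11/445550 = 0.00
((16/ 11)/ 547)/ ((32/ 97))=0.01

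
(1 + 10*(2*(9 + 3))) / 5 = 241/5 = 48.20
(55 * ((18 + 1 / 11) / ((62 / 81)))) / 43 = 80595/2666 = 30.23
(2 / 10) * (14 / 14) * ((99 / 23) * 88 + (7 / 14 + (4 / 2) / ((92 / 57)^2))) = 1608373/21160 = 76.01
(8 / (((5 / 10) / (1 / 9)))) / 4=4/9 = 0.44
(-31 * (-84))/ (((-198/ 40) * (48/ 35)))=-37975/99 = -383.59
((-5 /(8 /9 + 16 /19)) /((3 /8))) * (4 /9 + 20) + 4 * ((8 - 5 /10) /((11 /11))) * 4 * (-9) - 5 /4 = -549995/444 = -1238.73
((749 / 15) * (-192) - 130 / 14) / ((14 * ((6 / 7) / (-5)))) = 111959/28 = 3998.54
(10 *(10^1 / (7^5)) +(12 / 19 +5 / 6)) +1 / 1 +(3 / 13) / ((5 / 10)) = 73040159/24907974 = 2.93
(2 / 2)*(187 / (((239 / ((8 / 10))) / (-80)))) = -50.08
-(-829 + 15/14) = 11591/14 = 827.93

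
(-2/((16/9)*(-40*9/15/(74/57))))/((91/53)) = 0.04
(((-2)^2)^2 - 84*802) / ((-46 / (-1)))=-33676/23 = -1464.17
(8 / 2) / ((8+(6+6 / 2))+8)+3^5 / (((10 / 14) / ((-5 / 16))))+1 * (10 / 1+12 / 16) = -38161/400 = -95.40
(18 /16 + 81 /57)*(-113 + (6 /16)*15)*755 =-250986915/1216 = -206403.71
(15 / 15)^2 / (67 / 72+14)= 0.07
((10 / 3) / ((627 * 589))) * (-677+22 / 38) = -14280/2338919 = -0.01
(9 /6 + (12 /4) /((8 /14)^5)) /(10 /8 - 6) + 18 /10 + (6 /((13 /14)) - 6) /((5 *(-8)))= -562353/63232 = -8.89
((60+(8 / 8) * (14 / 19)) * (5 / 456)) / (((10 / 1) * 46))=577/398544 = 0.00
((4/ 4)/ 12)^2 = 1/144 = 0.01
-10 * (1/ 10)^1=-1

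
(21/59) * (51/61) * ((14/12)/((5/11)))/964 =27489/34694360 = 0.00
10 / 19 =0.53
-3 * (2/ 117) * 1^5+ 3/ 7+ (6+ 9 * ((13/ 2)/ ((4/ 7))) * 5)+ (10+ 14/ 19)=21950933/41496 = 528.99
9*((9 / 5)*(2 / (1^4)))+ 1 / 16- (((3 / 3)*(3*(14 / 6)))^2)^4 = -461181483/80 = -5764768.54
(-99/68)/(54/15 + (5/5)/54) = -13365/33218 = -0.40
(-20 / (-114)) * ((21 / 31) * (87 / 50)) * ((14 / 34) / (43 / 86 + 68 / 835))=1423842/9722623 = 0.15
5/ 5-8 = -7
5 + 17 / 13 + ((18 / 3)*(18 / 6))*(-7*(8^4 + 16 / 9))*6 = -40272878/13 = -3097913.69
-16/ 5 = -3.20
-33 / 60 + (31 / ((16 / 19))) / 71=-179/5680 = -0.03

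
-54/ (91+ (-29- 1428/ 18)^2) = -243/53222 = 0.00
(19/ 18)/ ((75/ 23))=437/1350 = 0.32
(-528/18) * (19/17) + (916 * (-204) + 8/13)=-123912160/663 = -186896.17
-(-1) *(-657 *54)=-35478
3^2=9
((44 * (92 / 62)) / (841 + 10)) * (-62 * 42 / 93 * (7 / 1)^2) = -120736/1147 = -105.26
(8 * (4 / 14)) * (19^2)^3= 752734096/7 = 107533442.29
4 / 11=0.36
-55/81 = -0.68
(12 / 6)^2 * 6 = 24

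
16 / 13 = 1.23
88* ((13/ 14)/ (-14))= -286/49 = -5.84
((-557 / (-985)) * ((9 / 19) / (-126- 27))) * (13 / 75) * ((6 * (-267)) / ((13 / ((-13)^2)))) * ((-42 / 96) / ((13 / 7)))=-94734003/63631000 = -1.49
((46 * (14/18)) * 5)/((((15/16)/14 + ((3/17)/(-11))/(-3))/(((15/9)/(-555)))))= -67439680/9077913 = -7.43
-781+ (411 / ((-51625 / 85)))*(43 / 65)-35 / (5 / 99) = -989538691/671125 = -1474.45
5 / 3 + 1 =8/3 = 2.67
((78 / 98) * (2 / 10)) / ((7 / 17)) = 663/1715 = 0.39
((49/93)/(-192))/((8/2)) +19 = 1357007/71424 = 19.00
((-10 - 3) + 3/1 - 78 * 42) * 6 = -19716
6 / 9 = 2/3 = 0.67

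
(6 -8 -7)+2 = -7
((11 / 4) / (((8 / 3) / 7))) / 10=231/320 = 0.72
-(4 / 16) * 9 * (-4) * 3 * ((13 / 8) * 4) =351/2 = 175.50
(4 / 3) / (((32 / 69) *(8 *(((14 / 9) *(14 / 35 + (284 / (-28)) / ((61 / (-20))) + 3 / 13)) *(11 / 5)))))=4103775/154608256 = 0.03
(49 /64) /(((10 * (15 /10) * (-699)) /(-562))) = 13769/335520 = 0.04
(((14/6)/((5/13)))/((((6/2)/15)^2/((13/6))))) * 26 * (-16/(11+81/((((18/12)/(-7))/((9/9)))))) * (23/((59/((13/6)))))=183932840/584631 = 314.61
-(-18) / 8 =9/4 = 2.25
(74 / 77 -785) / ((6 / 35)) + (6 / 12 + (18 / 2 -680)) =-173054/33 = -5244.06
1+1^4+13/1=15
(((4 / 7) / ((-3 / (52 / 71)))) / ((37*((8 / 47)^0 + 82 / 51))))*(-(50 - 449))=-10608/18389 = -0.58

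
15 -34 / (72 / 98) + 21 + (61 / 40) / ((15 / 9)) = -9.36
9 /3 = 3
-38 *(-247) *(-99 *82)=-76195548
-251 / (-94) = 2.67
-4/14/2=-1/7 = -0.14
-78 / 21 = -3.71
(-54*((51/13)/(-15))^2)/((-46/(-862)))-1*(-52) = -17.22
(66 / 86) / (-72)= -0.01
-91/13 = -7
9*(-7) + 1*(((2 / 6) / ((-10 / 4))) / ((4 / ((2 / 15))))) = -14176/225 = -63.00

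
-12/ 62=-6/31 = -0.19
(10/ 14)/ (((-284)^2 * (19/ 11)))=55/10727248 = 0.00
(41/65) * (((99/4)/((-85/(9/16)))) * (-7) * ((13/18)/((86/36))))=255717/1169600 = 0.22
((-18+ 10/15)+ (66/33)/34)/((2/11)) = -9691/102 = -95.01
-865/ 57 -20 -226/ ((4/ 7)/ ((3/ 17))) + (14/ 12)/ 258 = -52482937/500004 = -104.97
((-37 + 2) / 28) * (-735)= 3675/4 = 918.75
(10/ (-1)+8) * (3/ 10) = -3/5 = -0.60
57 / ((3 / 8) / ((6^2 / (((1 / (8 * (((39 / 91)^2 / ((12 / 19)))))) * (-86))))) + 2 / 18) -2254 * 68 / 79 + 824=-156816240/118421 = -1324.23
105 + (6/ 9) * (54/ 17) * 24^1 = 2649/17 = 155.82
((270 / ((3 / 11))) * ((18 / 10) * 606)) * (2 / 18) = 119988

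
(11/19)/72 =11/1368 = 0.01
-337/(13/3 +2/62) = -31341/406 = -77.19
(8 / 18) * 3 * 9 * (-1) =-12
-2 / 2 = -1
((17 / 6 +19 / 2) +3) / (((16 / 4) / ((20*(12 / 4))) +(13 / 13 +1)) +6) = 230/121 = 1.90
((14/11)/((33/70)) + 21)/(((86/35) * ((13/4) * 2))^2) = 10538675/113430603 = 0.09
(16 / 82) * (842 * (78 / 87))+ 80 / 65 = 2295792/15457 = 148.53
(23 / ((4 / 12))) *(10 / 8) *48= 4140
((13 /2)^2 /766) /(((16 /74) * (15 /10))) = 6253/36768 = 0.17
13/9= 1.44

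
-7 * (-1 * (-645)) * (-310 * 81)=113371650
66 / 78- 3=-2.15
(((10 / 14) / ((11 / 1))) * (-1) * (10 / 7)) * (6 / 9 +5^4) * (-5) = 469250/1617 = 290.20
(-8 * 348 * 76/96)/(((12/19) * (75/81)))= -94221/25 = -3768.84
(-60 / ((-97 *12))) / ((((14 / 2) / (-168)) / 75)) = -9000/97 = -92.78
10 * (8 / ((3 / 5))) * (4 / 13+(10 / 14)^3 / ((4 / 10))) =724600/4459 = 162.50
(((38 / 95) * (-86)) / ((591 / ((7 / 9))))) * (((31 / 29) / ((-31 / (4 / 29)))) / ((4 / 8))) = 9632/22366395 = 0.00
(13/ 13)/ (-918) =-1/918 = 0.00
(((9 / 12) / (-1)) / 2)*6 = -9/4 = -2.25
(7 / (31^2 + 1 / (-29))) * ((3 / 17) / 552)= 203/87171104 = 0.00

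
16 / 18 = 8/9 = 0.89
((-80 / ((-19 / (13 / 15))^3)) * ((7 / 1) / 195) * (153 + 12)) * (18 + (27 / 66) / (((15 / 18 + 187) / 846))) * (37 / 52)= 52586768/82822425 = 0.63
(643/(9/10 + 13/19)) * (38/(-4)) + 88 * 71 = 720033/301 = 2392.14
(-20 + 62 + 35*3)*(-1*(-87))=12789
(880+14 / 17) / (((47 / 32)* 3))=479168/2397 = 199.90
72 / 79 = 0.91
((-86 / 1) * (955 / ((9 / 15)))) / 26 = -205325/39 = -5264.74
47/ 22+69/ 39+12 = 4549/286 = 15.91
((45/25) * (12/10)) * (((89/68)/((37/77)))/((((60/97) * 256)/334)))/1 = 999105723/80512000 = 12.41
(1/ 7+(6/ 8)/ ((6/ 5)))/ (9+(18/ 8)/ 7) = 43/522 = 0.08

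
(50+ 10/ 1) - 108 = -48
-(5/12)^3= -125/1728 = -0.07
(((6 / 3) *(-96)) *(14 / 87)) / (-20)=224/145 = 1.54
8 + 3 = 11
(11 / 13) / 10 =11/130 = 0.08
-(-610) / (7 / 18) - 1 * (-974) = 17798/7 = 2542.57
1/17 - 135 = -2294/17 = -134.94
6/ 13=0.46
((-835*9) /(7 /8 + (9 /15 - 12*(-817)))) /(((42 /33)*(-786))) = 275550/359664823 = 0.00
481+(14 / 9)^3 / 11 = 3859883/8019 = 481.34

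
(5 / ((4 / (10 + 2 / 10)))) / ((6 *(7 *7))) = 17/392 = 0.04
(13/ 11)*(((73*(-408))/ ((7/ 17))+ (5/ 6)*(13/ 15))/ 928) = -118479569/1286208 = -92.12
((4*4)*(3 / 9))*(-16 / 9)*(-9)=256/3 = 85.33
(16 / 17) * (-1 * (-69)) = 1104/17 = 64.94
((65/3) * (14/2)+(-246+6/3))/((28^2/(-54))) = 2493/392 = 6.36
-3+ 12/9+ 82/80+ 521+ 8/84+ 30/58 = 4230283/8120 = 520.97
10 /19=0.53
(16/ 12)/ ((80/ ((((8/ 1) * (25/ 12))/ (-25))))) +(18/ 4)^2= 20.24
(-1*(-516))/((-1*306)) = -86/51 = -1.69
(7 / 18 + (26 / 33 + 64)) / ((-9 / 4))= -25810/891 = -28.97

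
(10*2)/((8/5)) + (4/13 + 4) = 437/26 = 16.81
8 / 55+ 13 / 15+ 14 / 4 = 1489/330 = 4.51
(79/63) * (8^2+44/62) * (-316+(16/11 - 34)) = -67509924/2387 = -28282.33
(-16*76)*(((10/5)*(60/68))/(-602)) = 18240/5117 = 3.56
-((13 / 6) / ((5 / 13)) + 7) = -379/30 = -12.63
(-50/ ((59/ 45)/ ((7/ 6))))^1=-2625/59 = -44.49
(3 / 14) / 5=3/70 = 0.04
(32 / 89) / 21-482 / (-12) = 50069/1246 = 40.18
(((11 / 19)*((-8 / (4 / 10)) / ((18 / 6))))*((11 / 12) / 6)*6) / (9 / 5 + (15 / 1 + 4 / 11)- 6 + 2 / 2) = -33275/114399 = -0.29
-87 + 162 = 75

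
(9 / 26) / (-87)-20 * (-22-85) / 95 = 322655/14326 = 22.52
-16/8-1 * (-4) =2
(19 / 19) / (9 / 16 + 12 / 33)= 176/163 = 1.08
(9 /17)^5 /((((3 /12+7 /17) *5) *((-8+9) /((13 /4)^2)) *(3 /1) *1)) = 369603/8352100 = 0.04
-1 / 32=-0.03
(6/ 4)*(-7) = -21/2 = -10.50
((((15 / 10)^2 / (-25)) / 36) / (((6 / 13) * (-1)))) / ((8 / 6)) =13/3200 = 0.00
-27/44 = -0.61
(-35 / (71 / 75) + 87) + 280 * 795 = 15808152/71 = 222650.03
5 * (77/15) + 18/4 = 181/6 = 30.17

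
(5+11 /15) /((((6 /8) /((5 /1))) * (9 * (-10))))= -172/405 = -0.42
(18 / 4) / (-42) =-3/28 = -0.11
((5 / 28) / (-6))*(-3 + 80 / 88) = 115/1848 = 0.06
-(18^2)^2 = -104976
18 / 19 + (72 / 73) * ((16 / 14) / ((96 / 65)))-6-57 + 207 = 1414704/9709 = 145.71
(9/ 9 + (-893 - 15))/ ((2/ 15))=-13605/2 = -6802.50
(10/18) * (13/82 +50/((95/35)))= 48245/4674 = 10.32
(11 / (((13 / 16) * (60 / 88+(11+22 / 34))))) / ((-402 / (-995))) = 32747440/12048543 = 2.72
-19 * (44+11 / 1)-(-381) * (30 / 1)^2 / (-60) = -6760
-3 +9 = 6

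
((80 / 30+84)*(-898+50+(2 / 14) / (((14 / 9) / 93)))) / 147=-10694710/21609 = -494.92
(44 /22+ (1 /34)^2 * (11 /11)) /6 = 771/2312 = 0.33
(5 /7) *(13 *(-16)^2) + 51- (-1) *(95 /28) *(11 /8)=544949/224 = 2432.81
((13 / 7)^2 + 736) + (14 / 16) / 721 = 29856041/40376 = 739.45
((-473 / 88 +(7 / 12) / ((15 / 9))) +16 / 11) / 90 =-1571/39600 = -0.04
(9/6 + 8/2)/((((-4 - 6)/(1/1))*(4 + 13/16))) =-4/35 = -0.11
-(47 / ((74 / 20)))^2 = -220900/1369 = -161.36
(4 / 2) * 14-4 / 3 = 80/3 = 26.67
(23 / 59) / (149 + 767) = 23/54044 = 0.00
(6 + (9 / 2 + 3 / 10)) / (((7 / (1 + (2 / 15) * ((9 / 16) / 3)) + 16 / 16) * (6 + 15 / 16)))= 0.20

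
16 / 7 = 2.29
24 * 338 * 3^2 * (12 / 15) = 292032/5 = 58406.40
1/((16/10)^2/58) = 725/32 = 22.66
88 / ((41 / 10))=880/41 = 21.46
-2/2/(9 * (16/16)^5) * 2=-2/9 = -0.22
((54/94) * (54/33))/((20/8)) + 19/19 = 3557/2585 = 1.38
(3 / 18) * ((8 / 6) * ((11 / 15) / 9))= 22/1215 = 0.02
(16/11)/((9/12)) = 64/33 = 1.94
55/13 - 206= -2623/13 = -201.77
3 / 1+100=103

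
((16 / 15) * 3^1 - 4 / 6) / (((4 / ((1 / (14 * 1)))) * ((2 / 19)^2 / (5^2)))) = 34295/336 = 102.07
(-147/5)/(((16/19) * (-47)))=2793/3760 = 0.74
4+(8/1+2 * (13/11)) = 158/11 = 14.36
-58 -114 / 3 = -96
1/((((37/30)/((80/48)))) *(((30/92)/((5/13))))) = 2300/1443 = 1.59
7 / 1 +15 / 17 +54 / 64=4747/544 = 8.73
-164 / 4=-41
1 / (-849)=-1/849 = 0.00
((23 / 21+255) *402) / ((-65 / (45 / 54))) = -360326/273 = -1319.88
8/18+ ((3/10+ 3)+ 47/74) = 7292/1665 = 4.38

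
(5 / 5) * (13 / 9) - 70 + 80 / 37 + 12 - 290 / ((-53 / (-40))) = -4822789/17649 = -273.26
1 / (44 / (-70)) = -35/22 = -1.59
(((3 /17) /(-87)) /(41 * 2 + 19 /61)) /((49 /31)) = -1891/121292297 = 0.00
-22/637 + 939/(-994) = -88573/90454 = -0.98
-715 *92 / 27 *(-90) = 657800/3 = 219266.67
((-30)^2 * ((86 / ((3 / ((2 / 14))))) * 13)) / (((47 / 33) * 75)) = 147576/329 = 448.56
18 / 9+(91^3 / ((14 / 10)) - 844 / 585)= 314885351/585 = 538265.56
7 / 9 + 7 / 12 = 49/36 = 1.36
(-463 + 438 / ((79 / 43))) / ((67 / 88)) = -1561384/5293 = -294.99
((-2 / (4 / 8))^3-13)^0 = 1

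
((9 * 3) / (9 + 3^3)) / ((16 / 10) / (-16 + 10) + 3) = 0.27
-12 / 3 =-4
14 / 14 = 1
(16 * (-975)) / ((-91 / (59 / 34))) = 35400/119 = 297.48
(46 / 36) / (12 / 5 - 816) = -115/73224 = 0.00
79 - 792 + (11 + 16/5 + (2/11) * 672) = -31714/55 = -576.62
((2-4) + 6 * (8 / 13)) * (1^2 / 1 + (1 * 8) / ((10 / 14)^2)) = 9174/325 = 28.23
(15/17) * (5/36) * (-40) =-250/51 = -4.90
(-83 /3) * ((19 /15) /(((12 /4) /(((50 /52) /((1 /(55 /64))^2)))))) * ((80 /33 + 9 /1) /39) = -62882875/25878528 = -2.43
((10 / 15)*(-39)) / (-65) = 2/5 = 0.40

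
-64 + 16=-48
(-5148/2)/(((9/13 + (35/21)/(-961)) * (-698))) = 48235473/9032818 = 5.34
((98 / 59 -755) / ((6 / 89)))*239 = -945432137/354 = -2670712.25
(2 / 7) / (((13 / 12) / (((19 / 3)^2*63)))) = 8664/13 = 666.46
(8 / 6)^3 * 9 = 64/3 = 21.33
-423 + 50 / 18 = -3782/9 = -420.22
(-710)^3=-357911000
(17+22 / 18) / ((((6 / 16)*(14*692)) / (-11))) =-1804/32697 = -0.06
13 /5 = 2.60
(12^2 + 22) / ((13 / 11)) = 1826/13 = 140.46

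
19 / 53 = 0.36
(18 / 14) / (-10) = -0.13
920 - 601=319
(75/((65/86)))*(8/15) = 688/13 = 52.92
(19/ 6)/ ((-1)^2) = 19/6 = 3.17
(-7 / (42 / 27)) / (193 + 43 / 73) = -657/28264 = -0.02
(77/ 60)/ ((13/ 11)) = 847/780 = 1.09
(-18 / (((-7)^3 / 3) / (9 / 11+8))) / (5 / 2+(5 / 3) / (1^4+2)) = 94284/207515 = 0.45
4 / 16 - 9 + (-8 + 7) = -39/4 = -9.75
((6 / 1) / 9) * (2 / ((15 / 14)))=56/45 = 1.24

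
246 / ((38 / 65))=7995/19 = 420.79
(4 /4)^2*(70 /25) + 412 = 2074/5 = 414.80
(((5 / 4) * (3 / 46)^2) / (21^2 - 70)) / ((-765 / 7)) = -1/7626064 = 0.00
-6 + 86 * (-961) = -82652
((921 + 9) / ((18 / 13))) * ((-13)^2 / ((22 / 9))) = 1021605/22 = 46436.59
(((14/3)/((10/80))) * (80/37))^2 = 80281600/12321 = 6515.83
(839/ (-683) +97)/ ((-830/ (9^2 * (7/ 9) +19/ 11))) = -23286672/3117895 = -7.47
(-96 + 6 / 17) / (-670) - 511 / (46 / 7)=-20333617/261970 = -77.62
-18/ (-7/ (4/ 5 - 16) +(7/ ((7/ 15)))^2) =-1368/17135 = -0.08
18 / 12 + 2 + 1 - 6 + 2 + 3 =7/2 = 3.50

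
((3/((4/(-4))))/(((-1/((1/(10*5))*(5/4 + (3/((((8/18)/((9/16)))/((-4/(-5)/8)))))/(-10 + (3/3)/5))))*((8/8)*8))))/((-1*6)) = -7597/5017600 = 0.00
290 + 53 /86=24993/86 = 290.62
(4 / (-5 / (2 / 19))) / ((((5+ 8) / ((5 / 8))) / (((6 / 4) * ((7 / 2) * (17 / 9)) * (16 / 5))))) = -476/3705 = -0.13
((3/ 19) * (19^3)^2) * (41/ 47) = 304560177/47 = 6480003.77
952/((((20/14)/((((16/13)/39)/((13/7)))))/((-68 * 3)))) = -25376512/10985 = -2310.11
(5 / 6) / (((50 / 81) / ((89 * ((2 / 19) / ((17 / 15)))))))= 7209/646 = 11.16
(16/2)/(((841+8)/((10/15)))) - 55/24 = -46567/20376 = -2.29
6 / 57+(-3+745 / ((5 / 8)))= 22593/19 = 1189.11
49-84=-35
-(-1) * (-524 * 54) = -28296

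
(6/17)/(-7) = -6/119 = -0.05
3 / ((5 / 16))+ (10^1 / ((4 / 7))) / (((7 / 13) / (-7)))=-2179/10 = -217.90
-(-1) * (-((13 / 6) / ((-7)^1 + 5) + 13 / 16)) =0.27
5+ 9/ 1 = 14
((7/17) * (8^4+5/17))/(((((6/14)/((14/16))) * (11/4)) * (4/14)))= 167198437/38148 = 4382.89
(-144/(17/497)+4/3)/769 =-214636/39219 = -5.47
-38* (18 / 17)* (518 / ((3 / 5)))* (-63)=37202760/17 = 2188397.65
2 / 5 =0.40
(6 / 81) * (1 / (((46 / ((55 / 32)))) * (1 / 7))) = 385/19872 = 0.02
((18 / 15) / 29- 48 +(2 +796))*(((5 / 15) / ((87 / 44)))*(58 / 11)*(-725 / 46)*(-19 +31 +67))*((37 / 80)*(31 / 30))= -91247291/230 = -396727.35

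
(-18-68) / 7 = -86/7 = -12.29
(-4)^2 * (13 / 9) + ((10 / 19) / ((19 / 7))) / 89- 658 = -183584476/289161 = -634.89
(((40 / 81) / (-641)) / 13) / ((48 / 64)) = -160/2024919 = 0.00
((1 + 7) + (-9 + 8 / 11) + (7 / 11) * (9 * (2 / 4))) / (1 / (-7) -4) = -399/638 = -0.63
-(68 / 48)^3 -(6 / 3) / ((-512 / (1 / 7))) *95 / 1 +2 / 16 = -128951/48384 = -2.67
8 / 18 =4/9 = 0.44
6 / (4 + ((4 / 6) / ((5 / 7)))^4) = 151875/120458 = 1.26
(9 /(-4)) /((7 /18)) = -81/14 = -5.79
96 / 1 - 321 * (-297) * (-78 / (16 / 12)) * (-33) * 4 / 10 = 368096637/5 = 73619327.40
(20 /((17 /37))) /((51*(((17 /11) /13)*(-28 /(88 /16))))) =-291005/206346 = -1.41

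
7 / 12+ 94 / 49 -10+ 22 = 8527/588 = 14.50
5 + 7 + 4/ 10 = 62/5 = 12.40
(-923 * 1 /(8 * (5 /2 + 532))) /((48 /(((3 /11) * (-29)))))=26767/752576 = 0.04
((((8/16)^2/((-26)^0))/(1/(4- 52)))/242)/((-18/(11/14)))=1/462 = 0.00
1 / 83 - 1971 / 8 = -163585/664 = -246.36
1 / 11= 0.09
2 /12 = 1/6 = 0.17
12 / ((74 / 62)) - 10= 2/37 = 0.05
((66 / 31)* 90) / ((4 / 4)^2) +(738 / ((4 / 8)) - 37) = 50549/31 = 1630.61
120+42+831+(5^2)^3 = 16618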